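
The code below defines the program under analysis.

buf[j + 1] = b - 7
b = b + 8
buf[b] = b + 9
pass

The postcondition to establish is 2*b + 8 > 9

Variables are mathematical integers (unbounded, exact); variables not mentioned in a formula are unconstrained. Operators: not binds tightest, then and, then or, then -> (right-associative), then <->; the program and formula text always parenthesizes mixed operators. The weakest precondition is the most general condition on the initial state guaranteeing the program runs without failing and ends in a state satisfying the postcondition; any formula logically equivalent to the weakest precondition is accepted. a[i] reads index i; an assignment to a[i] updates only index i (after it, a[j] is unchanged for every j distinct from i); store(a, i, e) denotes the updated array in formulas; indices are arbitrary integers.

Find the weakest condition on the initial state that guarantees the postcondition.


Working backward. After the program, the postcondition 2*b + 8 > 9 must hold; in canonical form it is 2*b > 1.
Before skip: 2*b > 1
Before buf[b] := b + 9: 2*b > 1
Before b := b + 8: 2*b > -15
Before buf[j + 1] := b - 7: 2*b > -15
Answer: WP = 2*b > -15


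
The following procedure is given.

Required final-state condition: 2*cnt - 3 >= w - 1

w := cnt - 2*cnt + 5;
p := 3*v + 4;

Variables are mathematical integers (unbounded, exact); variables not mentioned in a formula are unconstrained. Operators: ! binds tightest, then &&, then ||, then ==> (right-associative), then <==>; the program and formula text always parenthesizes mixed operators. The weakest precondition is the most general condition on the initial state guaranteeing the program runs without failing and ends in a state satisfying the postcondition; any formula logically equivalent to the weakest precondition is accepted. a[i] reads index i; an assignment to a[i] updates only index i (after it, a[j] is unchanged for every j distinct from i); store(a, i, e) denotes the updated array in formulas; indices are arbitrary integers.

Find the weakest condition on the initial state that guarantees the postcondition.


Working backward. After the program, the postcondition 2*cnt - 3 >= w - 1 must hold; in canonical form it is 2*cnt >= w + 2.
Before p := 3*v + 4: 2*cnt >= w + 2
Before w := cnt - 2*cnt + 5: 3*cnt >= 7
Answer: WP = 3*cnt >= 7


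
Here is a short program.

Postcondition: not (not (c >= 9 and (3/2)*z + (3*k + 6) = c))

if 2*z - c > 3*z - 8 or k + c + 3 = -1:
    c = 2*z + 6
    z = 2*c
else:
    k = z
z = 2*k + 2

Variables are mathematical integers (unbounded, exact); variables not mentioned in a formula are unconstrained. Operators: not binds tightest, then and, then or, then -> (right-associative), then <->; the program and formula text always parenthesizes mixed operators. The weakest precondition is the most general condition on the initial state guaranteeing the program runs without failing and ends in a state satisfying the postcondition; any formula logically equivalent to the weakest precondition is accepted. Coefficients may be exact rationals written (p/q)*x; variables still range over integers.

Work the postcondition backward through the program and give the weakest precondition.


Working backward. After the program, the postcondition not (not (c >= 9 and (3/2)*z + (3*k + 6) = c)) must hold; in canonical form it is c >= 9 and 3*k + (3/2)*z = c - 6.
Before z := 2*k + 2: c >= 9 and 6*k = c - 9
Then branch requires 2*z >= 3 and 6*k = 2*z - 3; else branch requires c >= 9 and 6*z = c - 9.
Before the if: ((c + z < 8 or c + k = -4) -> (2*z >= 3 and 6*k = 2*z - 3)) and ((not (c + z < 8 or c + k = -4)) -> (c >= 9 and 6*z = c - 9))
Answer: WP = ((c + z < 8 or c + k = -4) -> (2*z >= 3 and 6*k = 2*z - 3)) and ((not (c + z < 8 or c + k = -4)) -> (c >= 9 and 6*z = c - 9))


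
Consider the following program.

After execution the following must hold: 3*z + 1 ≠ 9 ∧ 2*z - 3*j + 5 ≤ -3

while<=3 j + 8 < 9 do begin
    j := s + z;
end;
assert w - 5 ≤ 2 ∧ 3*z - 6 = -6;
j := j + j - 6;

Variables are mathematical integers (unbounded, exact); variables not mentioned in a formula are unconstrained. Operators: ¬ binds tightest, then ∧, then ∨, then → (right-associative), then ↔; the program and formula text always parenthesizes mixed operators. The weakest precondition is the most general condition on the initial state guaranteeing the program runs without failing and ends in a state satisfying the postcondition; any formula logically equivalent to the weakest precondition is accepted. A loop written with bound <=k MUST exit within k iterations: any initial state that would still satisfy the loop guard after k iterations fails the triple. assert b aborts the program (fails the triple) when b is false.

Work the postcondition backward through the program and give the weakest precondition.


Working backward. After the program, the postcondition 3*z + 1 ≠ 9 ∧ 2*z - 3*j + 5 ≤ -3 must hold; in canonical form it is 3*z ≠ 8 ∧ 2*z ≤ 3*j - 8.
Before j := j + j - 6: 3*z ≠ 8 ∧ 2*z ≤ 6*j - 26
Before assert w - 5 ≤ 2 ∧ 3*z - 6 = -6: w ≤ 7 ∧ 3*z = 0 ∧ 3*z ≠ 8 ∧ 2*z ≤ 6*j - 26
Before the loop (bound <=3), unroll the exhaustion recursion (WP_0 = exit-now case; WP_j = one more guarded iteration, up to j = 3):
  WP_0: (¬(j < 1)) ∧ w ≤ 7 ∧ 3*z = 0 ∧ 3*z ≠ 8 ∧ 2*z ≤ 6*j - 26
  WP_1: (j < 1 → ((¬(s + z < 1)) ∧ w ≤ 7 ∧ 3*z = 0 ∧ 3*z ≠ 8 ∧ 6*s + 4*z ≥ 26)) ∧ ((¬(j < 1)) → (w ≤ 7 ∧ 3*z = 0 ∧ 3*z ≠ 8 ∧ 2*z ≤ 6*j - 26))
  WP_2: (j < 1 → ((s + z < 1 → ((¬(s + z < 1)) ∧ w ≤ 7 ∧ 3*z = 0 ∧ 3*z ≠ 8 ∧ 6*s + 4*z ≥ 26)) ∧ ((¬(s + z < 1)) → (w ≤ 7 ∧ 3*z = 0 ∧ 3*z ≠ 8 ∧ 6*s + 4*z ≥ 26)))) ∧ ((¬(j < 1)) → (w ≤ 7 ∧ 3*z = 0 ∧ 3*z ≠ 8 ∧ 2*z ≤ 6*j - 26))
  WP_3: (j < 1 → ((s + z < 1 → ((s + z < 1 → ((¬(s + z < 1)) ∧ w ≤ 7 ∧ 3*z = 0 ∧ 3*z ≠ 8 ∧ 6*s + 4*z ≥ 26)) ∧ ((¬(s + z < 1)) → (w ≤ 7 ∧ 3*z = 0 ∧ 3*z ≠ 8 ∧ 6*s + 4*z ≥ 26)))) ∧ ((¬(s + z < 1)) → (w ≤ 7 ∧ 3*z = 0 ∧ 3*z ≠ 8 ∧ 6*s + 4*z ≥ 26)))) ∧ ((¬(j < 1)) → (w ≤ 7 ∧ 3*z = 0 ∧ 3*z ≠ 8 ∧ 2*z ≤ 6*j - 26))
So before the loop: (j < 1 → ((s + z < 1 → ((s + z < 1 → ((¬(s + z < 1)) ∧ w ≤ 7 ∧ 3*z = 0 ∧ 3*z ≠ 8 ∧ 6*s + 4*z ≥ 26)) ∧ ((¬(s + z < 1)) → (w ≤ 7 ∧ 3*z = 0 ∧ 3*z ≠ 8 ∧ 6*s + 4*z ≥ 26)))) ∧ ((¬(s + z < 1)) → (w ≤ 7 ∧ 3*z = 0 ∧ 3*z ≠ 8 ∧ 6*s + 4*z ≥ 26)))) ∧ ((¬(j < 1)) → (w ≤ 7 ∧ 3*z = 0 ∧ 3*z ≠ 8 ∧ 2*z ≤ 6*j - 26))
Answer: WP = (j < 1 → ((s + z < 1 → ((s + z < 1 → ((¬(s + z < 1)) ∧ w ≤ 7 ∧ 3*z = 0 ∧ 3*z ≠ 8 ∧ 6*s + 4*z ≥ 26)) ∧ ((¬(s + z < 1)) → (w ≤ 7 ∧ 3*z = 0 ∧ 3*z ≠ 8 ∧ 6*s + 4*z ≥ 26)))) ∧ ((¬(s + z < 1)) → (w ≤ 7 ∧ 3*z = 0 ∧ 3*z ≠ 8 ∧ 6*s + 4*z ≥ 26)))) ∧ ((¬(j < 1)) → (w ≤ 7 ∧ 3*z = 0 ∧ 3*z ≠ 8 ∧ 2*z ≤ 6*j - 26))


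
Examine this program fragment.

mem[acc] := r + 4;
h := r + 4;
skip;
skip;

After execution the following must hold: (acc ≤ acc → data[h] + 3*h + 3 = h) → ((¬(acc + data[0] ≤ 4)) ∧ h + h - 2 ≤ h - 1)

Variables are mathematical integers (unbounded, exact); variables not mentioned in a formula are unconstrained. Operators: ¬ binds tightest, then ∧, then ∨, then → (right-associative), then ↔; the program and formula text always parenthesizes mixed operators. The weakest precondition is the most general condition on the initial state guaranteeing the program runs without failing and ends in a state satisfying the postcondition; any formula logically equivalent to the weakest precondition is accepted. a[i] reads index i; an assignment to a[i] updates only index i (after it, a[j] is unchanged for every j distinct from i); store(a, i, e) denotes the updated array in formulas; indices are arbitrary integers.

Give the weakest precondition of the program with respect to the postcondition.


Working backward. After the program, the postcondition (acc ≤ acc → data[h] + 3*h + 3 = h) → ((¬(acc + data[0] ≤ 4)) ∧ h + h - 2 ≤ h - 1) must hold; in canonical form it is data[h] + 2*h = -3 → ((¬(data[0] + acc ≤ 4)) ∧ h ≤ 1).
Before skip: data[h] + 2*h = -3 → ((¬(data[0] + acc ≤ 4)) ∧ h ≤ 1)
Before skip: data[h] + 2*h = -3 → ((¬(data[0] + acc ≤ 4)) ∧ h ≤ 1)
Before h := r + 4: data[r + 4] + 2*r = -11 → ((¬(data[0] + acc ≤ 4)) ∧ r ≤ -3)
Before mem[acc] := r + 4: data[r + 4] + 2*r = -11 → ((¬(data[0] + acc ≤ 4)) ∧ r ≤ -3)
Answer: WP = data[r + 4] + 2*r = -11 → ((¬(data[0] + acc ≤ 4)) ∧ r ≤ -3)


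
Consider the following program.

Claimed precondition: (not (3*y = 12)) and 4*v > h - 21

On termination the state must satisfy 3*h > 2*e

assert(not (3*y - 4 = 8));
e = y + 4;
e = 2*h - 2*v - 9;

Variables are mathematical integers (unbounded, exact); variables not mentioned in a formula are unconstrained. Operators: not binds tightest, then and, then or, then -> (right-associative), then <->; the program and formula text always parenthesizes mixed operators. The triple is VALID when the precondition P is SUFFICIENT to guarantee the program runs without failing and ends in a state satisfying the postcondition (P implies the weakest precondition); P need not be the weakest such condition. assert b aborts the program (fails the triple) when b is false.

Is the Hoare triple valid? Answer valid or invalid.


Working backward. After the program, 3*h > 2*e must hold.
Before e := 2*h - 2*v - 9: 4*v > h - 18
Before e := y + 4: 4*v > h - 18
Before assert not (3*y - 4 = 8): (not (3*y = 12)) and 4*v > h - 18
The weakest precondition is (not (3*y = 12)) and 4*v > h - 18.
Check whether (not (3*y = 12)) and 4*v > h - 21 implies it.
Countermodel: at the initial state h = 18, v = 0, y = 5, the precondition holds but the weakest precondition fails.
Answer: invalid


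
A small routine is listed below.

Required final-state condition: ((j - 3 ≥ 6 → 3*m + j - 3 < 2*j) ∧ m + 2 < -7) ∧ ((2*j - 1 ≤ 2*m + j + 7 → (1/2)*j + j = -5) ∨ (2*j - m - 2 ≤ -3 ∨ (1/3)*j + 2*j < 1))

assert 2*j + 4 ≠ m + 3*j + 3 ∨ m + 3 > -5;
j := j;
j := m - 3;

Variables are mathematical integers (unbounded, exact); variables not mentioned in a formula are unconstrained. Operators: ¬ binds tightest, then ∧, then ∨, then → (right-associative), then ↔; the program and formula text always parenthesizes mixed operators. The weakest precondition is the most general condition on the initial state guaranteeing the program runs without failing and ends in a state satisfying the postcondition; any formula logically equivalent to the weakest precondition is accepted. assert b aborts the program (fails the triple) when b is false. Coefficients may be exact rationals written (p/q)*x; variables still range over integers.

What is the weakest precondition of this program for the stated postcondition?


Working backward. After the program, the postcondition ((j - 3 ≥ 6 → 3*m + j - 3 < 2*j) ∧ m + 2 < -7) ∧ ((2*j - 1 ≤ 2*m + j + 7 → (1/2)*j + j = -5) ∨ (2*j - m - 2 ≤ -3 ∨ (1/3)*j + 2*j < 1)) must hold; in canonical form it is (j ≥ 9 → 3*m < j + 3) ∧ m < -9 ∧ ((j ≤ 2*m + 8 → (3/2)*j = -5) ∨ 2*j ≤ m - 1 ∨ (7/3)*j < 1).
Before j := m - 3: (m ≥ 12 → 2*m < 0) ∧ m < -9 ∧ ((m ≥ -11 → (3/2)*m = -1/2) ∨ m ≤ 5 ∨ (7/3)*m < 8)
Before j := j: (m ≥ 12 → 2*m < 0) ∧ m < -9 ∧ ((m ≥ -11 → (3/2)*m = -1/2) ∨ m ≤ 5 ∨ (7/3)*m < 8)
Before assert 2*j + 4 ≠ m + 3*j + 3 ∨ m + 3 > -5: (j + m ≠ 1 ∨ m > -8) ∧ (m ≥ 12 → 2*m < 0) ∧ m < -9 ∧ ((m ≥ -11 → (3/2)*m = -1/2) ∨ m ≤ 5 ∨ (7/3)*m < 8)
Answer: WP = (j + m ≠ 1 ∨ m > -8) ∧ (m ≥ 12 → 2*m < 0) ∧ m < -9 ∧ ((m ≥ -11 → (3/2)*m = -1/2) ∨ m ≤ 5 ∨ (7/3)*m < 8)


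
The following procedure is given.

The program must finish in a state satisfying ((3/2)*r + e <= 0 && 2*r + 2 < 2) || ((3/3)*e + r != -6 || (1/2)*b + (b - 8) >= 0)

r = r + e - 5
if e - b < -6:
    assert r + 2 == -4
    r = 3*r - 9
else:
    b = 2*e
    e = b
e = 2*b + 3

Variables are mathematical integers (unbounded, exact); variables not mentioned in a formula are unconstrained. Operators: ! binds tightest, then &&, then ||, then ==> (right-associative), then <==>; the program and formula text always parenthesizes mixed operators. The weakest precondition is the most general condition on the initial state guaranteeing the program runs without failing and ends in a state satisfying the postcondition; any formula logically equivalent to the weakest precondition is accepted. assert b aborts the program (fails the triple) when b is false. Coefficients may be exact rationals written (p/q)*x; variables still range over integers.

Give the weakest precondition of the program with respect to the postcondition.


Working backward. After the program, the postcondition ((3/2)*r + e <= 0 && 2*r + 2 < 2) || ((3/3)*e + r != -6 || (1/2)*b + (b - 8) >= 0) must hold; in canonical form it is (e + (3/2)*r <= 0 && 2*r < 0) || e + r != -6 || (3/2)*b >= 8.
Before e := 2*b + 3: (2*b + (3/2)*r <= -3 && 2*r < 0) || 2*b + r != -9 || (3/2)*b >= 8
Then branch requires r == -6 && ((2*b + (9/2)*r <= 21/2 && 6*r < 18) || 2*b + 3*r != 0 || (3/2)*b >= 8); else branch requires (4*e + (3/2)*r <= -3 && 2*r < 0) || 4*e + r != -9 || 3*e >= 8.
Before the if: (e < b - 6 ==> (r == -6 && ((2*b + (9/2)*r <= 21/2 && 6*r < 18) || 2*b + 3*r != 0 || (3/2)*b >= 8))) && ((!(e < b - 6)) ==> ((4*e + (3/2)*r <= -3 && 2*r < 0) || 4*e + r != -9 || 3*e >= 8))
Before r := r + e - 5: (e < b - 6 ==> (e + r == -1 && ((2*b + (9/2)*e + (9/2)*r <= 33 && 6*e + 6*r < 48) || 2*b + 3*e + 3*r != 15 || (3/2)*b >= 8))) && ((!(e < b - 6)) ==> (((11/2)*e + (3/2)*r <= 9/2 && 2*e + 2*r < 10) || 5*e + r != -4 || 3*e >= 8))
Answer: WP = (e < b - 6 ==> (e + r == -1 && ((2*b + (9/2)*e + (9/2)*r <= 33 && 6*e + 6*r < 48) || 2*b + 3*e + 3*r != 15 || (3/2)*b >= 8))) && ((!(e < b - 6)) ==> (((11/2)*e + (3/2)*r <= 9/2 && 2*e + 2*r < 10) || 5*e + r != -4 || 3*e >= 8))


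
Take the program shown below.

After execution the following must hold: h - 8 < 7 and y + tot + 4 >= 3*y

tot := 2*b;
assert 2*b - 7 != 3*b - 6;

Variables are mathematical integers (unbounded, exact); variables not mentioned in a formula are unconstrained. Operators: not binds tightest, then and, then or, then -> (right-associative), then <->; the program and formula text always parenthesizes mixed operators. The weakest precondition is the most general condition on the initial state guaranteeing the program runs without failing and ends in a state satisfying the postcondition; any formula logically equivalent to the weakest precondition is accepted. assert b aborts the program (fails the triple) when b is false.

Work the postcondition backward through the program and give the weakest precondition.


Working backward. After the program, the postcondition h - 8 < 7 and y + tot + 4 >= 3*y must hold; in canonical form it is h < 15 and tot >= 2*y - 4.
Before assert 2*b - 7 != 3*b - 6: b != -1 and h < 15 and tot >= 2*y - 4
Before tot := 2*b: b != -1 and h < 15 and 2*b >= 2*y - 4
Answer: WP = b != -1 and h < 15 and 2*b >= 2*y - 4


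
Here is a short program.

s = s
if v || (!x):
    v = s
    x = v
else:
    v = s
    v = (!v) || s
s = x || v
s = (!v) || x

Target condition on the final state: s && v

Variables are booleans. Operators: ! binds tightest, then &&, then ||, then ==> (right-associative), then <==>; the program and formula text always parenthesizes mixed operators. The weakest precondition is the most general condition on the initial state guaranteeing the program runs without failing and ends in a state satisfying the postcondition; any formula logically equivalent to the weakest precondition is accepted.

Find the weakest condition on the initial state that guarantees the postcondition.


Working backward. After the program, s && v must hold.
Before s := (!v) || x: ((!v) || x) && v
Before s := x || v: ((!v) || x) && v
Then branch requires s; else branch requires x.
Before the if: ((v || (!x)) ==> s) && ((!(v || (!x))) ==> x)
Before s := s: ((v || (!x)) ==> s) && ((!(v || (!x))) ==> x)
Answer: WP = ((v || (!x)) ==> s) && ((!(v || (!x))) ==> x)


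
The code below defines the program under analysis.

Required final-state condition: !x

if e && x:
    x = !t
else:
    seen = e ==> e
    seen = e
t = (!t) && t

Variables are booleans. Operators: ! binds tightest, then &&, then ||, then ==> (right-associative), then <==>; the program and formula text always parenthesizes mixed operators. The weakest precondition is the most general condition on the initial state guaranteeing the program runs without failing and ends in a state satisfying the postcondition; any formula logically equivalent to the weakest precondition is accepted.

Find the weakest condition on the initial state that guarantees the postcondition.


Working backward. After the program, !x must hold.
Before t := (!t) && t: !x
Then branch requires t; else branch requires !x.
Before the if: ((e && x) ==> t) && ((!(e && x)) ==> (!x))
Answer: WP = ((e && x) ==> t) && ((!(e && x)) ==> (!x))


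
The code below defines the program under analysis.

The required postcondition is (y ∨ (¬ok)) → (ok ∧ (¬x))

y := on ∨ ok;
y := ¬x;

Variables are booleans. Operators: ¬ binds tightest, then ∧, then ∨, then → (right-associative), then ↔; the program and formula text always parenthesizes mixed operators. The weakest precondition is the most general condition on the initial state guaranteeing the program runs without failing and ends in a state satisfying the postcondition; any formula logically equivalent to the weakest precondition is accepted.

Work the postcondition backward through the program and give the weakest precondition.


Working backward. After the program, (y ∨ (¬ok)) → (ok ∧ (¬x)) must hold.
Before y := ¬x: ((¬x) ∨ (¬ok)) → (ok ∧ (¬x))
Before y := on ∨ ok: ((¬x) ∨ (¬ok)) → (ok ∧ (¬x))
Answer: WP = ((¬x) ∨ (¬ok)) → (ok ∧ (¬x))


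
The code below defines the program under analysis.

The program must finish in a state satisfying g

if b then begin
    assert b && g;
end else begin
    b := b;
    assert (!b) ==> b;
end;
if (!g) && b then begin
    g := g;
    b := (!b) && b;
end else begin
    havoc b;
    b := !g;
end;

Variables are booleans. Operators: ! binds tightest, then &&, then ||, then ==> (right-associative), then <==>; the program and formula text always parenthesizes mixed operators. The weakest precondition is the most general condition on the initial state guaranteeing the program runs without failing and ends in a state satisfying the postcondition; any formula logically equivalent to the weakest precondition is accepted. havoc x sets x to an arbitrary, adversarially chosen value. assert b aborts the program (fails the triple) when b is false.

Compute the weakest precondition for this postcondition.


Working backward. After the program, g must hold.
Then branch requires g; else branch requires g.
Before the if: (((!g) && b) ==> g) && ((!((!g) && b)) ==> g)
Then branch requires b && g && (((!g) && b) ==> g) && ((!((!g) && b)) ==> g); else branch requires ((!b) ==> b) && (((!g) && b) ==> g) && ((!((!g) && b)) ==> g).
Before the if: (b ==> (b && g && (((!g) && b) ==> g) && ((!((!g) && b)) ==> g))) && ((!b) ==> (((!b) ==> b) && (((!g) && b) ==> g) && ((!((!g) && b)) ==> g)))
Answer: WP = (b ==> (b && g && (((!g) && b) ==> g) && ((!((!g) && b)) ==> g))) && ((!b) ==> (((!b) ==> b) && (((!g) && b) ==> g) && ((!((!g) && b)) ==> g)))


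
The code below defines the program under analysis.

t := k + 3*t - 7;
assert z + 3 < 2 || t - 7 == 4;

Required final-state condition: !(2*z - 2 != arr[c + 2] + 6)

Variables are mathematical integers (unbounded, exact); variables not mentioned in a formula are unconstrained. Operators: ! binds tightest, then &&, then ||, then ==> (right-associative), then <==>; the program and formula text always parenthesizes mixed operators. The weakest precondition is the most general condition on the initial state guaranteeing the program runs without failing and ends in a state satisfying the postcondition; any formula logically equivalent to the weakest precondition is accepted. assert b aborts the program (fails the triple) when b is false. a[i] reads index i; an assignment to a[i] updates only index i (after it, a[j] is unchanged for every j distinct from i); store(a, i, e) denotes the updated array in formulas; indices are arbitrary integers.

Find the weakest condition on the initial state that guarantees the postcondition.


Working backward. After the program, the postcondition !(2*z - 2 != arr[c + 2] + 6) must hold; in canonical form it is !(2*z != arr[c + 2] + 8).
Before assert z + 3 < 2 || t - 7 == 4: (z < -1 || t == 11) && (!(2*z != arr[c + 2] + 8))
Before t := k + 3*t - 7: (z < -1 || k + 3*t == 18) && (!(2*z != arr[c + 2] + 8))
Answer: WP = (z < -1 || k + 3*t == 18) && (!(2*z != arr[c + 2] + 8))


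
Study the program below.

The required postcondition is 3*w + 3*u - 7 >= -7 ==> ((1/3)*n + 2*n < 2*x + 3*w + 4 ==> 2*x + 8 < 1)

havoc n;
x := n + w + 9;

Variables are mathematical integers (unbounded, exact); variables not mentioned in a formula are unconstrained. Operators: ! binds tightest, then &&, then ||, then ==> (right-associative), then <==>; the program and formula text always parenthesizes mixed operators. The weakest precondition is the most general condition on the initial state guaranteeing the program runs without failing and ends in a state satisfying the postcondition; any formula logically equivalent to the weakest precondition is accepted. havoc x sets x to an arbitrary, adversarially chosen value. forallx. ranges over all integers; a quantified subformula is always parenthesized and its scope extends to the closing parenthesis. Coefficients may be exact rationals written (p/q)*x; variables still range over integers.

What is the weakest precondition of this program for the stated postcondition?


Working backward. After the program, the postcondition 3*w + 3*u - 7 >= -7 ==> ((1/3)*n + 2*n < 2*x + 3*w + 4 ==> 2*x + 8 < 1) must hold; in canonical form it is 3*u + 3*w >= 0 ==> ((7/3)*n < 3*w + 2*x + 4 ==> 2*x < -7).
Before x := n + w + 9: 3*u + 3*w >= 0 ==> ((1/3)*n < 5*w + 22 ==> 2*n + 2*w < -25)
Before havoc n: forall n_1. (3*u + 3*w >= 0 ==> ((1/3)*n_1 < 5*w + 22 ==> 2*n_1 + 2*w < -25))
Answer: WP = forall n_1. (3*u + 3*w >= 0 ==> ((1/3)*n_1 < 5*w + 22 ==> 2*n_1 + 2*w < -25))


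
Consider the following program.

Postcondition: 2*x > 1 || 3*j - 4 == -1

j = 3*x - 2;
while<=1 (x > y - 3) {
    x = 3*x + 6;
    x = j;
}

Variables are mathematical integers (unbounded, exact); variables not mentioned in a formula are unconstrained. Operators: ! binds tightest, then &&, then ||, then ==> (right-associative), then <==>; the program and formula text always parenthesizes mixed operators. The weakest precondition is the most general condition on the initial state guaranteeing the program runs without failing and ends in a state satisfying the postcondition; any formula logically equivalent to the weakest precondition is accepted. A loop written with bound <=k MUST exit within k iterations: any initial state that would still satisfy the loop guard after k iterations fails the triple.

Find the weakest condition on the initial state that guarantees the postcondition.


Working backward. After the program, the postcondition 2*x > 1 || 3*j - 4 == -1 must hold; in canonical form it is 2*x > 1 || 3*j == 3.
Before the loop (bound <=1), unroll the exhaustion recursion (WP_0 = exit-now case; WP_j = one more guarded iteration, up to j = 1):
  WP_0: (!(x > y - 3)) && (2*x > 1 || 3*j == 3)
  WP_1: (x > y - 3 ==> ((!(j > y - 3)) && (2*j > 1 || 3*j == 3))) && ((!(x > y - 3)) ==> (2*x > 1 || 3*j == 3))
So before the loop: (x > y - 3 ==> ((!(j > y - 3)) && (2*j > 1 || 3*j == 3))) && ((!(x > y - 3)) ==> (2*x > 1 || 3*j == 3))
Before j := 3*x - 2: (x > y - 3 ==> ((!(3*x > y - 1)) && (6*x > 5 || 9*x == 9))) && ((!(x > y - 3)) ==> (2*x > 1 || 9*x == 9))
Answer: WP = (x > y - 3 ==> ((!(3*x > y - 1)) && (6*x > 5 || 9*x == 9))) && ((!(x > y - 3)) ==> (2*x > 1 || 9*x == 9))


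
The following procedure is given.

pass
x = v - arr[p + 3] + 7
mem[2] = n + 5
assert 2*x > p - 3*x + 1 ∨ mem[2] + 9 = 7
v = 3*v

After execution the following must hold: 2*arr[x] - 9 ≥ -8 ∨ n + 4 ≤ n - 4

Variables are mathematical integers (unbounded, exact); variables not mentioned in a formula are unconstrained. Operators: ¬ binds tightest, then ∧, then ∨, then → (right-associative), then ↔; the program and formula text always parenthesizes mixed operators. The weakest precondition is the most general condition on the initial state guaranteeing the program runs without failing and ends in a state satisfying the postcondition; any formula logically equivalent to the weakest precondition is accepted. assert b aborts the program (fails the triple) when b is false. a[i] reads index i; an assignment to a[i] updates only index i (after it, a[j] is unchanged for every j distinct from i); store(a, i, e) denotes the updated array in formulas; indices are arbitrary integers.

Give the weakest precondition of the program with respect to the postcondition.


Working backward. After the program, the postcondition 2*arr[x] - 9 ≥ -8 ∨ n + 4 ≤ n - 4 must hold; in canonical form it is 2*arr[x] ≥ 1.
Before v := 3*v: 2*arr[x] ≥ 1
Before assert 2*x > p - 3*x + 1 ∨ mem[2] + 9 = 7: (5*x > p + 1 ∨ mem[2] = -2) ∧ 2*arr[x] ≥ 1
Before mem[2] := n + 5: (5*x > p + 1 ∨ n = -7) ∧ 2*arr[x] ≥ 1
Before x := v - arr[p + 3] + 7: (5*v > 5*arr[p + 3] + p - 34 ∨ n = -7) ∧ 2*arr[-arr[p + 3] + v + 7] ≥ 1
Before skip: (5*v > 5*arr[p + 3] + p - 34 ∨ n = -7) ∧ 2*arr[-arr[p + 3] + v + 7] ≥ 1
Answer: WP = (5*v > 5*arr[p + 3] + p - 34 ∨ n = -7) ∧ 2*arr[-arr[p + 3] + v + 7] ≥ 1


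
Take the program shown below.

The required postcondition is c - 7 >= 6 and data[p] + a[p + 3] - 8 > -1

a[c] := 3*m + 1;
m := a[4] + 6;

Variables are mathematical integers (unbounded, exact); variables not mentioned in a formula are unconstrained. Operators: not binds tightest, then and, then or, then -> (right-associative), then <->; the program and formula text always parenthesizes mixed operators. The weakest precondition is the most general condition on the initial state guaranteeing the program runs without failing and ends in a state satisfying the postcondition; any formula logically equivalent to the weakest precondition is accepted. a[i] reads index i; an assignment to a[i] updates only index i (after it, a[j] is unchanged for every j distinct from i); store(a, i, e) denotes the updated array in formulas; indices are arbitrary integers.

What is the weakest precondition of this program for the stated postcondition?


Working backward. After the program, the postcondition c - 7 >= 6 and data[p] + a[p + 3] - 8 > -1 must hold; in canonical form it is c >= 13 and a[p + 3] + data[p] > 7.
Before m := a[4] + 6: c >= 13 and a[p + 3] + data[p] > 7
Before a[c] := 3*m + 1: c >= 13 and data[p] + store(a, c, 3*m + 1)[p + 3] > 7
Answer: WP = c >= 13 and data[p] + store(a, c, 3*m + 1)[p + 3] > 7


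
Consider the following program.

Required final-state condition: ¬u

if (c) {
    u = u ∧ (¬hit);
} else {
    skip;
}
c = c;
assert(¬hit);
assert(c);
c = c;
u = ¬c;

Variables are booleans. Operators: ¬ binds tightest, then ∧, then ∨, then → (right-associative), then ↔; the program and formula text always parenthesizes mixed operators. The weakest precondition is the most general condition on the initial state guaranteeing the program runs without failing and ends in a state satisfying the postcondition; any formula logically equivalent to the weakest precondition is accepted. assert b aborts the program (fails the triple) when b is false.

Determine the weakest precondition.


Working backward. After the program, ¬u must hold.
Before u := ¬c: c
Before c := c: c
Before assert c: c
Before assert ¬hit: (¬hit) ∧ c
Before c := c: (¬hit) ∧ c
Then branch requires (¬hit) ∧ c; else branch requires (¬hit) ∧ c.
Before the if: (c → ((¬hit) ∧ c)) ∧ ((¬c) → ((¬hit) ∧ c))
Answer: WP = (c → ((¬hit) ∧ c)) ∧ ((¬c) → ((¬hit) ∧ c))


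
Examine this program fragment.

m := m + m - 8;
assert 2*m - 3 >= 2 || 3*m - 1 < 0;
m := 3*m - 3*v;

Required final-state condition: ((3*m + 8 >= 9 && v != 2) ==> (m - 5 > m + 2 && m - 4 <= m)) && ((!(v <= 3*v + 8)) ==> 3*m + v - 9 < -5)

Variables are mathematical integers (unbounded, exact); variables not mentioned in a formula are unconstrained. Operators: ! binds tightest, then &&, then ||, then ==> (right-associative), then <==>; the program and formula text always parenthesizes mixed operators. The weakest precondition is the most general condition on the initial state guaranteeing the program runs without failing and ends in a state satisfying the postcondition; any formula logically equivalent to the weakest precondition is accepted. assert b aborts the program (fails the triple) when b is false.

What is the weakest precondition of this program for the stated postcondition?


Working backward. After the program, the postcondition ((3*m + 8 >= 9 && v != 2) ==> (m - 5 > m + 2 && m - 4 <= m)) && ((!(v <= 3*v + 8)) ==> 3*m + v - 9 < -5) must hold; in canonical form it is (!(3*m >= 1 && v != 2)) && ((!(2*v >= -8)) ==> 3*m + v < 4).
Before m := 3*m - 3*v: (!(9*m >= 9*v + 1 && v != 2)) && ((!(2*v >= -8)) ==> 9*m < 8*v + 4)
Before assert 2*m - 3 >= 2 || 3*m - 1 < 0: (2*m >= 5 || 3*m < 1) && (!(9*m >= 9*v + 1 && v != 2)) && ((!(2*v >= -8)) ==> 9*m < 8*v + 4)
Before m := m + m - 8: (4*m >= 21 || 6*m < 25) && (!(18*m >= 9*v + 73 && v != 2)) && ((!(2*v >= -8)) ==> 18*m < 8*v + 76)
Answer: WP = (4*m >= 21 || 6*m < 25) && (!(18*m >= 9*v + 73 && v != 2)) && ((!(2*v >= -8)) ==> 18*m < 8*v + 76)


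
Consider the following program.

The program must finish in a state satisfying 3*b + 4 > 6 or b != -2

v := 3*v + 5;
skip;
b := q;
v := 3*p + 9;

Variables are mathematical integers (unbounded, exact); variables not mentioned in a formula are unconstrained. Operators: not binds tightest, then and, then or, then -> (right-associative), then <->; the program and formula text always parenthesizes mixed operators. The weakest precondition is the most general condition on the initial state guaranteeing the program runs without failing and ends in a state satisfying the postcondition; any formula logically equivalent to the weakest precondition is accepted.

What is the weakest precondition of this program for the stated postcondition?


Working backward. After the program, the postcondition 3*b + 4 > 6 or b != -2 must hold; in canonical form it is 3*b > 2 or b != -2.
Before v := 3*p + 9: 3*b > 2 or b != -2
Before b := q: 3*q > 2 or q != -2
Before skip: 3*q > 2 or q != -2
Before v := 3*v + 5: 3*q > 2 or q != -2
Answer: WP = 3*q > 2 or q != -2


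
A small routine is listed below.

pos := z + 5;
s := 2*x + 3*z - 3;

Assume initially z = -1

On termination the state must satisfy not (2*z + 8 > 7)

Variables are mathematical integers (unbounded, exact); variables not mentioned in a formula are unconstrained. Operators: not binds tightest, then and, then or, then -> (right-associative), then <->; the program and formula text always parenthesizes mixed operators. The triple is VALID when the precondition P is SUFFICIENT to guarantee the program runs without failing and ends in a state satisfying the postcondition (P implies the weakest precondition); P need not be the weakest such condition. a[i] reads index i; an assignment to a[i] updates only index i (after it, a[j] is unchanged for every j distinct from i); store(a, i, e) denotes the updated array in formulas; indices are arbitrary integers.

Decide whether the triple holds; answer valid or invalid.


Working backward. After the program, the postcondition not (2*z + 8 > 7) must hold; in canonical form it is not (2*z > -1).
Before s := 2*x + 3*z - 3: not (2*z > -1)
Before pos := z + 5: not (2*z > -1)
The weakest precondition is not (2*z > -1).
Check whether z = -1 implies it.
Every state satisfying the precondition satisfies the weakest precondition: the implication holds.
Answer: valid


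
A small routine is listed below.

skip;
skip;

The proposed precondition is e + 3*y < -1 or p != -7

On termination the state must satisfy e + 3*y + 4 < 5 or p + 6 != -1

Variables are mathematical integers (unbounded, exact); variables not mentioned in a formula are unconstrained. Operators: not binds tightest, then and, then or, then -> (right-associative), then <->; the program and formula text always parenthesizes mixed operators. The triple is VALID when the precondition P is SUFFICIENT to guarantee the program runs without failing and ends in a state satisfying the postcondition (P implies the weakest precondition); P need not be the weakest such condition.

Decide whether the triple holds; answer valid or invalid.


Working backward. After the program, the postcondition e + 3*y + 4 < 5 or p + 6 != -1 must hold; in canonical form it is e + 3*y < 1 or p != -7.
Before skip: e + 3*y < 1 or p != -7
Before skip: e + 3*y < 1 or p != -7
The weakest precondition is e + 3*y < 1 or p != -7.
Check whether e + 3*y < -1 or p != -7 implies it.
Every state satisfying the precondition satisfies the weakest precondition: the implication holds.
Answer: valid


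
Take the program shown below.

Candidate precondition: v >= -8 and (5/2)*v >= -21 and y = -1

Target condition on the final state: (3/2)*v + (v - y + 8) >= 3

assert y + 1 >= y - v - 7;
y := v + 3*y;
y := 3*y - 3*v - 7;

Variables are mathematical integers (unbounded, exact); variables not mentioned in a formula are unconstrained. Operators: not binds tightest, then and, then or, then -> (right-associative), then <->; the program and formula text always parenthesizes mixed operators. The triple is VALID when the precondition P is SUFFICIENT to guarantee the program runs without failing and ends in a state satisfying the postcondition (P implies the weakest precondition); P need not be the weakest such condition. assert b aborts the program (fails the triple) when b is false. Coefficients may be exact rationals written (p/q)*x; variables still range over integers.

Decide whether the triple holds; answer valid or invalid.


Working backward. After the program, the postcondition (3/2)*v + (v - y + 8) >= 3 must hold; in canonical form it is (5/2)*v >= y - 5.
Before y := 3*y - 3*v - 7: (11/2)*v >= 3*y - 12
Before y := v + 3*y: (5/2)*v >= 9*y - 12
Before assert y + 1 >= y - v - 7: v >= -8 and (5/2)*v >= 9*y - 12
The weakest precondition is v >= -8 and (5/2)*v >= 9*y - 12.
Check whether v >= -8 and (5/2)*v >= -21 and y = -1 implies it.
Every state satisfying the precondition satisfies the weakest precondition: the implication holds.
Answer: valid


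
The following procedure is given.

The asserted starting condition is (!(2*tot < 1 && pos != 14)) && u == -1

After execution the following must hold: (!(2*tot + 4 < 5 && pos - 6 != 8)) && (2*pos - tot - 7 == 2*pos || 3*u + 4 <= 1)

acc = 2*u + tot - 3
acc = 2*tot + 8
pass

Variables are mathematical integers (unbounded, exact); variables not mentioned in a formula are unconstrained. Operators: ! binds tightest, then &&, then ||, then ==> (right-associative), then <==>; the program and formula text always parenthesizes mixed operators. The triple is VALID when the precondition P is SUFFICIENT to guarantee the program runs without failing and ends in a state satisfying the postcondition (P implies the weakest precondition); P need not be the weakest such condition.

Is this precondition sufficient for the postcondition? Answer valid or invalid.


Working backward. After the program, the postcondition (!(2*tot + 4 < 5 && pos - 6 != 8)) && (2*pos - tot - 7 == 2*pos || 3*u + 4 <= 1) must hold; in canonical form it is (!(2*tot < 1 && pos != 14)) && (tot == -7 || 3*u <= -3).
Before skip: (!(2*tot < 1 && pos != 14)) && (tot == -7 || 3*u <= -3)
Before acc := 2*tot + 8: (!(2*tot < 1 && pos != 14)) && (tot == -7 || 3*u <= -3)
Before acc := 2*u + tot - 3: (!(2*tot < 1 && pos != 14)) && (tot == -7 || 3*u <= -3)
The weakest precondition is (!(2*tot < 1 && pos != 14)) && (tot == -7 || 3*u <= -3).
Check whether (!(2*tot < 1 && pos != 14)) && u == -1 implies it.
Every state satisfying the precondition satisfies the weakest precondition: the implication holds.
Answer: valid


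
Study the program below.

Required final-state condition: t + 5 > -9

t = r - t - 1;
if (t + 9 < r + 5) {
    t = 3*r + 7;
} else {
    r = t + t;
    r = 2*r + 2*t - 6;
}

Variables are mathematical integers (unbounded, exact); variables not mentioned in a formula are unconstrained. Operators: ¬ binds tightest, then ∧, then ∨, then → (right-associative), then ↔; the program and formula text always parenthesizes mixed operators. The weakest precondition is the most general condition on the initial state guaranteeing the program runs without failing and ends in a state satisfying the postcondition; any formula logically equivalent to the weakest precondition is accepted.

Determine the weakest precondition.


Working backward. After the program, the postcondition t + 5 > -9 must hold; in canonical form it is t > -14.
Then branch requires 3*r > -21; else branch requires t > -14.
Before the if: (t < r - 4 → 3*r > -21) ∧ ((¬(t < r - 4)) → t > -14)
Before t := r - t - 1: (t > 3 → 3*r > -21) ∧ ((¬(t > 3)) → r > t - 13)
Answer: WP = (t > 3 → 3*r > -21) ∧ ((¬(t > 3)) → r > t - 13)


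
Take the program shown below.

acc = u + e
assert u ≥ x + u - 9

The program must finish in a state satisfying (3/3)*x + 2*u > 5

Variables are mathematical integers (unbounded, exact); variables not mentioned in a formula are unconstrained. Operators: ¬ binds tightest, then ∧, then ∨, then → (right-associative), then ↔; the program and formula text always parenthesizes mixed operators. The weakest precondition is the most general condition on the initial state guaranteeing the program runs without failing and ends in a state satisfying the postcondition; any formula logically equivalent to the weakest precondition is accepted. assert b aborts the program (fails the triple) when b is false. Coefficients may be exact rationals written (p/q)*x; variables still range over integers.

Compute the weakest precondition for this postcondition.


Working backward. After the program, the postcondition (3/3)*x + 2*u > 5 must hold; in canonical form it is 2*u + x > 5.
Before assert u ≥ x + u - 9: x ≤ 9 ∧ 2*u + x > 5
Before acc := u + e: x ≤ 9 ∧ 2*u + x > 5
Answer: WP = x ≤ 9 ∧ 2*u + x > 5


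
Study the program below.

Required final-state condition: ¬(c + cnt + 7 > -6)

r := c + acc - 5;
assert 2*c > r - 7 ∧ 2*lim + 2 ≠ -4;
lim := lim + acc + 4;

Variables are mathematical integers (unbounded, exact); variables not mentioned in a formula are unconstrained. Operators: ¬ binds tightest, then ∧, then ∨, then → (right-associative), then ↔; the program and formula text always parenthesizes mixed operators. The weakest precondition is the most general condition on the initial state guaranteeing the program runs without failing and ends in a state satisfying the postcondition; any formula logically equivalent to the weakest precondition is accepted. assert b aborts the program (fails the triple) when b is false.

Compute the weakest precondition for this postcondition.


Working backward. After the program, the postcondition ¬(c + cnt + 7 > -6) must hold; in canonical form it is ¬(c + cnt > -13).
Before lim := lim + acc + 4: ¬(c + cnt > -13)
Before assert 2*c > r - 7 ∧ 2*lim + 2 ≠ -4: 2*c > r - 7 ∧ 2*lim ≠ -6 ∧ (¬(c + cnt > -13))
Before r := c + acc - 5: c > acc - 12 ∧ 2*lim ≠ -6 ∧ (¬(c + cnt > -13))
Answer: WP = c > acc - 12 ∧ 2*lim ≠ -6 ∧ (¬(c + cnt > -13))


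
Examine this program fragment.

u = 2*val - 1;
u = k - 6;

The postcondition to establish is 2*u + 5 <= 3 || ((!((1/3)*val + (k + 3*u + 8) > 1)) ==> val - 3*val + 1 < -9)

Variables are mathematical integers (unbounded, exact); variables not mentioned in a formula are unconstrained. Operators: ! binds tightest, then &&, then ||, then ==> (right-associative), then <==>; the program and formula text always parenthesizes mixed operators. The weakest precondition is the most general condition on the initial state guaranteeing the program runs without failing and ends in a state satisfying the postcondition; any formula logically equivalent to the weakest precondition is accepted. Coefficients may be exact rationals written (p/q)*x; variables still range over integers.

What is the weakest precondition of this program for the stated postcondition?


Working backward. After the program, the postcondition 2*u + 5 <= 3 || ((!((1/3)*val + (k + 3*u + 8) > 1)) ==> val - 3*val + 1 < -9) must hold; in canonical form it is 2*u <= -2 || ((!(k + 3*u + (1/3)*val > -7)) ==> 2*val > 10).
Before u := k - 6: 2*k <= 10 || ((!(4*k + (1/3)*val > 11)) ==> 2*val > 10)
Before u := 2*val - 1: 2*k <= 10 || ((!(4*k + (1/3)*val > 11)) ==> 2*val > 10)
Answer: WP = 2*k <= 10 || ((!(4*k + (1/3)*val > 11)) ==> 2*val > 10)
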